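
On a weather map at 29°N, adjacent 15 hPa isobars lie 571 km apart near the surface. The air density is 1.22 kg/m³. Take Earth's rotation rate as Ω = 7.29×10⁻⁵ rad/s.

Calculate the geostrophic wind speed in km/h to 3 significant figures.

Coriolis parameter at 29°N:
f = 2Ω sin φ = 2 × 7.29×10⁻⁵ × sin 29° = 7.07×10⁻⁵ s⁻¹
Pressure gradient: |∂P/∂n| = 1500 Pa / 571000 m = 2.63×10⁻³ Pa/m
Geostrophic balance (pressure-gradient force = Coriolis force):
V_g = (1/(fρ)) |∂P/∂n| = 2.63×10⁻³ / (7.07×10⁻⁵ × 1.22) = 30.5 m/s
Converting: 30.5 m/s × 3.6 = 110 km/h

110 km/h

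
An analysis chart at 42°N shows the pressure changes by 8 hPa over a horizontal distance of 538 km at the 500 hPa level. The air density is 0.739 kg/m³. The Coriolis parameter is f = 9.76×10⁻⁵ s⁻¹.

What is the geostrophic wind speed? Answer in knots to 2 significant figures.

Pressure gradient: |∂P/∂n| = 800 Pa / 538000 m = 1.49×10⁻³ Pa/m
Geostrophic balance (pressure-gradient force = Coriolis force):
V_g = (1/(fρ)) |∂P/∂n| = 1.49×10⁻³ / (9.76×10⁻⁵ × 0.739) = 20.6 m/s
Converting: 20.6 m/s × 1.944 = 40 knots

40 knots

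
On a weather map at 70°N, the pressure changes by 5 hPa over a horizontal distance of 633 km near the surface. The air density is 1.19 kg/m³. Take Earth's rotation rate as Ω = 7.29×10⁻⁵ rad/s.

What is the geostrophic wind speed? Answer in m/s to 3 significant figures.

Coriolis parameter at 70°N:
f = 2Ω sin φ = 2 × 7.29×10⁻⁵ × sin 70° = 1.37×10⁻⁴ s⁻¹
Pressure gradient: |∂P/∂n| = 500 Pa / 633000 m = 7.90×10⁻⁴ Pa/m
Geostrophic balance (pressure-gradient force = Coriolis force):
V_g = (1/(fρ)) |∂P/∂n| = 7.90×10⁻⁴ / (1.37×10⁻⁴ × 1.19) = 4.84 m/s

4.84 m/s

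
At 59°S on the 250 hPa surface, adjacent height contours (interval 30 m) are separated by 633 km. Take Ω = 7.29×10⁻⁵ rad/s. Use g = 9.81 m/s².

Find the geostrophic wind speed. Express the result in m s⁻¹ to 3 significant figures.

Coriolis parameter at 59°S:
f = 2Ω sin φ = 2 × 7.29×10⁻⁵ × sin 59° = 1.25×10⁻⁴ s⁻¹
Height gradient: |∂Z/∂n| = 30 m / 633000 m = 4.74×10⁻⁵
On a pressure surface, geostrophic balance gives V_g = (g/f)|∂Z/∂n|:
V_g = 9.81 × 4.74×10⁻⁵ / 1.25×10⁻⁴ = 3.72 m/s

3.72 m s⁻¹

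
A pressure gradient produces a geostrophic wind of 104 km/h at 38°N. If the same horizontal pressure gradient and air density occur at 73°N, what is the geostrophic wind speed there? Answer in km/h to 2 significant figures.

With the same pressure gradient and density, V_g ∝ 1/f ∝ 1/sin φ.
V₂ = V₁ · sin φ₁ / sin φ₂ = 104 × sin 38° / sin 73°
V₂ = 104 × 0.6157/0.9563 = 67 km/h

67 km/h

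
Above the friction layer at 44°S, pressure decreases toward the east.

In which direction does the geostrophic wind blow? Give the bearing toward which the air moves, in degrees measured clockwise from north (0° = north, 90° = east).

The pressure-gradient force points toward the east (bearing 090°).
Geostrophic balance: in the Southern Hemisphere the Coriolis force deflects motion to the left, so the geostrophic wind blows 90° to the left of the pressure-gradient force (low pressure on the right).
Rotating 090° by 90° counterclockwise gives 000° — the wind blows toward the north.

000°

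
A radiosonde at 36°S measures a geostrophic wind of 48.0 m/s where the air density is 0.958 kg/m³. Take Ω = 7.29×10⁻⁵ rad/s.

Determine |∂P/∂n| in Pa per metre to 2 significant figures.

3.9×10⁻³ Pa/m

Coriolis parameter at 36°S:
f = 2Ω sin φ = 2 × 7.29×10⁻⁵ × sin 36° = 8.57×10⁻⁵ s⁻¹
Geostrophic balance rearranged: |∂P/∂n| = f ρ V_g
|∂P/∂n| = 8.57×10⁻⁵ × 0.958 × 48.0 = 3.94×10⁻³ Pa/m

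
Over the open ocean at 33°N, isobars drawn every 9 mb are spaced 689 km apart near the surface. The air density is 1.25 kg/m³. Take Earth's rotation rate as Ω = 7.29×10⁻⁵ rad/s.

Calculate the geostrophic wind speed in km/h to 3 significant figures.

47.4 km/h

Coriolis parameter at 33°N:
f = 2Ω sin φ = 2 × 7.29×10⁻⁵ × sin 33° = 7.94×10⁻⁵ s⁻¹
Pressure gradient: |∂P/∂n| = 900 Pa / 689000 m = 1.31×10⁻³ Pa/m
Geostrophic balance (pressure-gradient force = Coriolis force):
V_g = (1/(fρ)) |∂P/∂n| = 1.31×10⁻³ / (7.94×10⁻⁵ × 1.25) = 13.2 m/s
Converting: 13.2 m/s × 3.6 = 47.4 km/h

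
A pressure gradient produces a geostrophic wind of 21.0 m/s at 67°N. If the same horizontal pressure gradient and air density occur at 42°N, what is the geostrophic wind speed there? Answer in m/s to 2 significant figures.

With the same pressure gradient and density, V_g ∝ 1/f ∝ 1/sin φ.
V₂ = V₁ · sin φ₁ / sin φ₂ = 21.0 × sin 67° / sin 42°
V₂ = 21.0 × 0.9205/0.6691 = 29 m/s

29 m/s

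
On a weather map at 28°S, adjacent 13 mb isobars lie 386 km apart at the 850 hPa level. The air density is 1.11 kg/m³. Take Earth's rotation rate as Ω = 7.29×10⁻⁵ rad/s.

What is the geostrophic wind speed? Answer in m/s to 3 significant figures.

44.3 m/s

Coriolis parameter at 28°S:
f = 2Ω sin φ = 2 × 7.29×10⁻⁵ × sin 28° = 6.84×10⁻⁵ s⁻¹
Pressure gradient: |∂P/∂n| = 1300 Pa / 386000 m = 3.37×10⁻³ Pa/m
Geostrophic balance (pressure-gradient force = Coriolis force):
V_g = (1/(fρ)) |∂P/∂n| = 3.37×10⁻³ / (6.84×10⁻⁵ × 1.11) = 44.3 m/s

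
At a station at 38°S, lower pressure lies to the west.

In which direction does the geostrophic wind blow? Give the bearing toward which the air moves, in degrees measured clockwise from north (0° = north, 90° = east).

The pressure-gradient force points toward the west (bearing 270°).
Geostrophic balance: in the Southern Hemisphere the Coriolis force deflects motion to the left, so the geostrophic wind blows 90° to the left of the pressure-gradient force (low pressure on the right).
Rotating 270° by 90° counterclockwise gives 180° — the wind blows toward the south.

180°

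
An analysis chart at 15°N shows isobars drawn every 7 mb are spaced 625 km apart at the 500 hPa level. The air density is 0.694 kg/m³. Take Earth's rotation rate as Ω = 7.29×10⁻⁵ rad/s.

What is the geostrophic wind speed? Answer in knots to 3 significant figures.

83.1 knots

Coriolis parameter at 15°N:
f = 2Ω sin φ = 2 × 7.29×10⁻⁵ × sin 15° = 3.77×10⁻⁵ s⁻¹
Pressure gradient: |∂P/∂n| = 700 Pa / 625000 m = 1.12×10⁻³ Pa/m
Geostrophic balance (pressure-gradient force = Coriolis force):
V_g = (1/(fρ)) |∂P/∂n| = 1.12×10⁻³ / (3.77×10⁻⁵ × 0.694) = 42.8 m/s
Converting: 42.8 m/s × 1.944 = 83.1 knots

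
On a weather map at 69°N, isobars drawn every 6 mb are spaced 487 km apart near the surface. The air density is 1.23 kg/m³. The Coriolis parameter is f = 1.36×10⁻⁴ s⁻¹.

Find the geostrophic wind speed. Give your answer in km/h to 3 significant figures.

Pressure gradient: |∂P/∂n| = 600 Pa / 487000 m = 1.23×10⁻³ Pa/m
Geostrophic balance (pressure-gradient force = Coriolis force):
V_g = (1/(fρ)) |∂P/∂n| = 1.23×10⁻³ / (1.36×10⁻⁴ × 1.23) = 7.37 m/s
Converting: 7.37 m/s × 3.6 = 26.5 km/h

26.5 km/h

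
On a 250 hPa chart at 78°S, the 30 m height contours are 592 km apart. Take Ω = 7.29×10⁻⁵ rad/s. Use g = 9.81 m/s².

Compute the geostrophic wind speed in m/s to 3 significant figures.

3.49 m/s

Coriolis parameter at 78°S:
f = 2Ω sin φ = 2 × 7.29×10⁻⁵ × sin 78° = 1.43×10⁻⁴ s⁻¹
Height gradient: |∂Z/∂n| = 30 m / 592000 m = 5.07×10⁻⁵
On a pressure surface, geostrophic balance gives V_g = (g/f)|∂Z/∂n|:
V_g = 9.81 × 5.07×10⁻⁵ / 1.43×10⁻⁴ = 3.49 m/s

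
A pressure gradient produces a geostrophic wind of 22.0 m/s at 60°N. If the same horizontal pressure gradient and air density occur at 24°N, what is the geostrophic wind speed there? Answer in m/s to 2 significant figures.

With the same pressure gradient and density, V_g ∝ 1/f ∝ 1/sin φ.
V₂ = V₁ · sin φ₁ / sin φ₂ = 22.0 × sin 60° / sin 24°
V₂ = 22.0 × 0.8660/0.4067 = 47 m/s

47 m/s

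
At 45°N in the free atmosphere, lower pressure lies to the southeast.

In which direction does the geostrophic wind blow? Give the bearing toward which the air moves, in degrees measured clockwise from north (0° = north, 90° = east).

225°

The pressure-gradient force points toward the southeast (bearing 135°).
Geostrophic balance: in the Northern Hemisphere the Coriolis force deflects motion to the right, so the geostrophic wind blows 90° to the right of the pressure-gradient force (low pressure on the left).
Rotating 135° by 90° clockwise gives 225° — the wind blows toward the southwest.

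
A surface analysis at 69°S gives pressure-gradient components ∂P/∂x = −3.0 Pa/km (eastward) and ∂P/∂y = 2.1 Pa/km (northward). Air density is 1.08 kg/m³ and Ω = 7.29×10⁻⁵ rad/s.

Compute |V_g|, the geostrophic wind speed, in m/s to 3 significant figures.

Coriolis parameter at 69°S:
f = 2Ω sin φ = 2 × 7.29×10⁻⁵ × sin 69° = 1.36×10⁻⁴ s⁻¹
In the Southern Hemisphere f is negative: f = −1.36×10⁻⁴ s⁻¹.
Component geostrophic relations (x east, y north):
u_g = −(1/(fρ)) ∂P/∂y,  v_g = (1/(fρ)) ∂P/∂x
u_g = −(2.1×10⁻³)/(−1.36×10⁻⁴ × 1.08) = 14.3 m/s;  v_g = (−3.0×10⁻³)/(−1.36×10⁻⁴ × 1.08) = 20.4 m/s
|V_g| = √(u_g² + v_g²) = 24.9 m/s

24.9 m/s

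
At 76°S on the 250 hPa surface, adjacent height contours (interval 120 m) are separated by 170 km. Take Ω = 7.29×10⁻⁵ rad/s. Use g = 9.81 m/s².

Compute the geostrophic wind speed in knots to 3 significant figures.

Coriolis parameter at 76°S:
f = 2Ω sin φ = 2 × 7.29×10⁻⁵ × sin 76° = 1.41×10⁻⁴ s⁻¹
Height gradient: |∂Z/∂n| = 120 m / 170000 m = 7.06×10⁻⁴
On a pressure surface, geostrophic balance gives V_g = (g/f)|∂Z/∂n|:
V_g = 9.81 × 7.06×10⁻⁴ / 1.41×10⁻⁴ = 48.9 m/s
Converting: 48.9 m/s × 1.944 = 95.1 knots

95.1 knots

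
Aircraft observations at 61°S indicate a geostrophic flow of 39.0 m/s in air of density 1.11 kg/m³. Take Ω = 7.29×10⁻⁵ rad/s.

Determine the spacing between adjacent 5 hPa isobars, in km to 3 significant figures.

90.6 km

Coriolis parameter at 61°S:
f = 2Ω sin φ = 2 × 7.29×10⁻⁵ × sin 61° = 1.28×10⁻⁴ s⁻¹
Geostrophic balance rearranged: |∂P/∂n| = f ρ V_g
|∂P/∂n| = 1.28×10⁻⁴ × 1.11 × 39.0 = 5.52×10⁻³ Pa/m
Isobar spacing: Δn = ΔP/|∂P/∂n| = 500 Pa / 5.52×10⁻³ Pa/m = 90574 m ≈ 90.6 km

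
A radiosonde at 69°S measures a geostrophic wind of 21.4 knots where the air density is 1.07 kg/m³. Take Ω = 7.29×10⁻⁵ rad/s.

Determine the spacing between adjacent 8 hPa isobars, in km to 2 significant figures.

500 km

Coriolis parameter at 69°S:
f = 2Ω sin φ = 2 × 7.29×10⁻⁵ × sin 69° = 1.36×10⁻⁴ s⁻¹
Wind speed in SI: 21.4 knots = 11.0 m/s
Geostrophic balance rearranged: |∂P/∂n| = f ρ V_g
|∂P/∂n| = 1.36×10⁻⁴ × 1.07 × 11.0 = 1.60×10⁻³ Pa/m
Isobar spacing: Δn = ΔP/|∂P/∂n| = 800 Pa / 1.60×10⁻³ Pa/m = 498936 m ≈ 500 km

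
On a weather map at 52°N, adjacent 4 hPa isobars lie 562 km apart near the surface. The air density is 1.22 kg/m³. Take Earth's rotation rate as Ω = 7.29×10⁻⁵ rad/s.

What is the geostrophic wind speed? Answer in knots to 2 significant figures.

9.9 knots

Coriolis parameter at 52°N:
f = 2Ω sin φ = 2 × 7.29×10⁻⁵ × sin 52° = 1.15×10⁻⁴ s⁻¹
Pressure gradient: |∂P/∂n| = 400 Pa / 562000 m = 7.12×10⁻⁴ Pa/m
Geostrophic balance (pressure-gradient force = Coriolis force):
V_g = (1/(fρ)) |∂P/∂n| = 7.12×10⁻⁴ / (1.15×10⁻⁴ × 1.22) = 5.08 m/s
Converting: 5.08 m/s × 1.944 = 9.9 knots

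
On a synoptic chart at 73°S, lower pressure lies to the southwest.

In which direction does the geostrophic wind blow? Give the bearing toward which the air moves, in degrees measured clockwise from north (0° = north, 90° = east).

135°

The pressure-gradient force points toward the southwest (bearing 225°).
Geostrophic balance: in the Southern Hemisphere the Coriolis force deflects motion to the left, so the geostrophic wind blows 90° to the left of the pressure-gradient force (low pressure on the right).
Rotating 225° by 90° counterclockwise gives 135° — the wind blows toward the southeast.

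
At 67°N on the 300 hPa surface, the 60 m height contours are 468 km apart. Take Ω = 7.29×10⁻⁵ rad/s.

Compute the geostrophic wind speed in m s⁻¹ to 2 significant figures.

9.4 m s⁻¹

Coriolis parameter at 67°N:
f = 2Ω sin φ = 2 × 7.29×10⁻⁵ × sin 67° = 1.34×10⁻⁴ s⁻¹
Height gradient: |∂Z/∂n| = 60 m / 468000 m = 1.28×10⁻⁴
On a pressure surface, geostrophic balance gives V_g = (g/f)|∂Z/∂n|:
V_g = 9.81 × 1.28×10⁻⁴ / 1.34×10⁻⁴ = 9.37 m/s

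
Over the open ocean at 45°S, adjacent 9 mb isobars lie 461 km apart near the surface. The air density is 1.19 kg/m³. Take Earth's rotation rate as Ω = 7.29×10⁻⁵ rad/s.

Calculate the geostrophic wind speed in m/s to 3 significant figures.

Coriolis parameter at 45°S:
f = 2Ω sin φ = 2 × 7.29×10⁻⁵ × sin 45° = 1.03×10⁻⁴ s⁻¹
Pressure gradient: |∂P/∂n| = 900 Pa / 461000 m = 1.95×10⁻³ Pa/m
Geostrophic balance (pressure-gradient force = Coriolis force):
V_g = (1/(fρ)) |∂P/∂n| = 1.95×10⁻³ / (1.03×10⁻⁴ × 1.19) = 15.9 m/s

15.9 m/s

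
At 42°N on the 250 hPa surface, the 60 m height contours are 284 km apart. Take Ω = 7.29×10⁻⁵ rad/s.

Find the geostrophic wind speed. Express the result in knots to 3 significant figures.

41.3 knots

Coriolis parameter at 42°N:
f = 2Ω sin φ = 2 × 7.29×10⁻⁵ × sin 42° = 9.76×10⁻⁵ s⁻¹
Height gradient: |∂Z/∂n| = 60 m / 284000 m = 2.11×10⁻⁴
On a pressure surface, geostrophic balance gives V_g = (g/f)|∂Z/∂n|:
V_g = 9.81 × 2.11×10⁻⁴ / 9.76×10⁻⁵ = 21.2 m/s
Converting: 21.2 m/s × 1.944 = 41.3 knots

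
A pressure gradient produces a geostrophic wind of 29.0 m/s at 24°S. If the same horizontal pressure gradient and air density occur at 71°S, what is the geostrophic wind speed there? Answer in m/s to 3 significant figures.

12.5 m/s

With the same pressure gradient and density, V_g ∝ 1/f ∝ 1/sin φ.
V₂ = V₁ · sin φ₁ / sin φ₂ = 29.0 × sin 24° / sin 71°
V₂ = 29.0 × 0.4067/0.9455 = 12.5 m/s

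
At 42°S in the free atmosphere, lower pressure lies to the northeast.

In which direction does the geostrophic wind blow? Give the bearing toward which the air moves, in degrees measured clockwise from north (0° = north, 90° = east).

The pressure-gradient force points toward the northeast (bearing 045°).
Geostrophic balance: in the Southern Hemisphere the Coriolis force deflects motion to the left, so the geostrophic wind blows 90° to the left of the pressure-gradient force (low pressure on the right).
Rotating 045° by 90° counterclockwise gives 315° — the wind blows toward the northwest.

315°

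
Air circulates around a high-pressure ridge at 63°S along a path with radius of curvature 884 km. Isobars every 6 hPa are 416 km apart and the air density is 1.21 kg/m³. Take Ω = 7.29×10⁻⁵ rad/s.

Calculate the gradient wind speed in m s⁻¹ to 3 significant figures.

10.1 m s⁻¹

Coriolis parameter at 63°S:
f = 2Ω sin φ = 2 × 7.29×10⁻⁵ × sin 63° = 1.30×10⁻⁴ s⁻¹
Pressure gradient: |∂P/∂n| = 600 Pa / 416000 m = 1.44×10⁻³ Pa/m
Geostrophic speed: V_g = |∂P/∂n|/(fρ) = 1.44×10⁻³/(1.30×10⁻⁴ × 1.21) = 9.18 m/s
Around a high, pressure-gradient force acts outward with centrifugal, so Coriolis balances both:
fV = (1/ρ)|∂P/∂n| + V²/R  →  V² − fR·V + fR·V_g = 0
With fR = 1.30×10⁻⁴ × 884×10³ m = 115 m/s:
V = [fR − √((fR)² − 4 fR V_g)]/2 = [115 − √(115² − 4×115×9.18)]/2 = 10.1 m/s
Supergeostrophic (V > V_g = 9.18 m/s), as expected around a high.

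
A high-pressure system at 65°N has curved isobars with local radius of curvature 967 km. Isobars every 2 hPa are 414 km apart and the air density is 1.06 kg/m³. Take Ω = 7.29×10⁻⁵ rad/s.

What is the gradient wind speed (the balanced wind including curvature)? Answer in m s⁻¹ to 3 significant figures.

Coriolis parameter at 65°N:
f = 2Ω sin φ = 2 × 7.29×10⁻⁵ × sin 65° = 1.32×10⁻⁴ s⁻¹
Pressure gradient: |∂P/∂n| = 200 Pa / 414000 m = 4.83×10⁻⁴ Pa/m
Geostrophic speed: V_g = |∂P/∂n|/(fρ) = 4.83×10⁻⁴/(1.32×10⁻⁴ × 1.06) = 3.45 m/s
Around a high, pressure-gradient force acts outward with centrifugal, so Coriolis balances both:
fV = (1/ρ)|∂P/∂n| + V²/R  →  V² − fR·V + fR·V_g = 0
With fR = 1.32×10⁻⁴ × 967×10³ m = 128 m/s:
V = [fR − √((fR)² − 4 fR V_g)]/2 = [128 − √(128² − 4×128×3.45)]/2 = 3.55 m/s
Supergeostrophic (V > V_g = 3.45 m/s), as expected around a high.

3.55 m s⁻¹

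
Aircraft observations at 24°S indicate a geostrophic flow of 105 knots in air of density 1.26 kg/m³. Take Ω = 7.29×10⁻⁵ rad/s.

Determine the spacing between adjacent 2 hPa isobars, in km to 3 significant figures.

Coriolis parameter at 24°S:
f = 2Ω sin φ = 2 × 7.29×10⁻⁵ × sin 24° = 5.93×10⁻⁵ s⁻¹
Wind speed in SI: 105 knots = 54.0 m/s
Geostrophic balance rearranged: |∂P/∂n| = f ρ V_g
|∂P/∂n| = 5.93×10⁻⁵ × 1.26 × 54.0 = 4.04×10⁻³ Pa/m
Isobar spacing: Δn = ΔP/|∂P/∂n| = 200 Pa / 4.04×10⁻³ Pa/m = 49552 m ≈ 49.6 km

49.6 km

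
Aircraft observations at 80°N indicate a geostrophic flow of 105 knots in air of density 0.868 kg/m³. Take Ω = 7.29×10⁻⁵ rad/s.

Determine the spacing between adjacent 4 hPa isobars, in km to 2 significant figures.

59 km

Coriolis parameter at 80°N:
f = 2Ω sin φ = 2 × 7.29×10⁻⁵ × sin 80° = 1.44×10⁻⁴ s⁻¹
Wind speed in SI: 105 knots = 54.0 m/s
Geostrophic balance rearranged: |∂P/∂n| = f ρ V_g
|∂P/∂n| = 1.44×10⁻⁴ × 0.868 × 54.0 = 6.73×10⁻³ Pa/m
Isobar spacing: Δn = ΔP/|∂P/∂n| = 400 Pa / 6.73×10⁻³ Pa/m = 59416 m ≈ 59 km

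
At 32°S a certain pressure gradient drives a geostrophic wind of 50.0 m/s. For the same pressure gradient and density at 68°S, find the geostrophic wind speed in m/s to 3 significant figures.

28.6 m/s

With the same pressure gradient and density, V_g ∝ 1/f ∝ 1/sin φ.
V₂ = V₁ · sin φ₁ / sin φ₂ = 50.0 × sin 32° / sin 68°
V₂ = 50.0 × 0.5299/0.9272 = 28.6 m/s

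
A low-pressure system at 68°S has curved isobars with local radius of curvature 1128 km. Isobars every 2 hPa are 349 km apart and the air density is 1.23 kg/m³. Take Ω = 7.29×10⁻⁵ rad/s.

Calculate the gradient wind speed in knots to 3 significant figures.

Coriolis parameter at 68°S:
f = 2Ω sin φ = 2 × 7.29×10⁻⁵ × sin 68° = 1.35×10⁻⁴ s⁻¹
Pressure gradient: |∂P/∂n| = 200 Pa / 349000 m = 5.73×10⁻⁴ Pa/m
Geostrophic speed: V_g = |∂P/∂n|/(fρ) = 5.73×10⁻⁴/(1.35×10⁻⁴ × 1.23) = 3.45 m/s
Around a low, centrifugal force acts outward with Coriolis, so pressure-gradient force balances both:
(1/ρ)|∂P/∂n| = fV + V²/R  →  V² + fR·V − fR·V_g = 0
With fR = 1.35×10⁻⁴ × 1128×10³ m = 152 m/s:
V = [−fR + √((fR)² + 4 fR V_g)]/2 = [−152 + √(152² + 4×152×3.45)]/2 = 3.37 m/s
Subgeostrophic (V < V_g = 3.45 m/s), as expected around a low.
Converting: 3.37 m/s × 1.944 = 6.55 knots

6.55 knots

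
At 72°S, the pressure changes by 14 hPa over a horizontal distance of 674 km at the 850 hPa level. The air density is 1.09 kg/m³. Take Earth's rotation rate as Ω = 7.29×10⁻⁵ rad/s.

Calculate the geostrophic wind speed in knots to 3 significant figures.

Coriolis parameter at 72°S:
f = 2Ω sin φ = 2 × 7.29×10⁻⁵ × sin 72° = 1.39×10⁻⁴ s⁻¹
Pressure gradient: |∂P/∂n| = 1400 Pa / 674000 m = 2.08×10⁻³ Pa/m
Geostrophic balance (pressure-gradient force = Coriolis force):
V_g = (1/(fρ)) |∂P/∂n| = 2.08×10⁻³ / (1.39×10⁻⁴ × 1.09) = 13.7 m/s
Converting: 13.7 m/s × 1.944 = 26.7 knots

26.7 knots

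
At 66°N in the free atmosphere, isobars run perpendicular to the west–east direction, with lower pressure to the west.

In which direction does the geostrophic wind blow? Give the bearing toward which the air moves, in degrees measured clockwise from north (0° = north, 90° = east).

000°

The pressure-gradient force points toward the west (bearing 270°).
Geostrophic balance: in the Northern Hemisphere the Coriolis force deflects motion to the right, so the geostrophic wind blows 90° to the right of the pressure-gradient force (low pressure on the left).
Rotating 270° by 90° clockwise gives 000° — the wind blows toward the north.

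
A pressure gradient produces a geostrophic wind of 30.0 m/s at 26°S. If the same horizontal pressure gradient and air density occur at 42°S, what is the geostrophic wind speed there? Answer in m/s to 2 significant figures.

With the same pressure gradient and density, V_g ∝ 1/f ∝ 1/sin φ.
V₂ = V₁ · sin φ₁ / sin φ₂ = 30.0 × sin 26° / sin 42°
V₂ = 30.0 × 0.4384/0.6691 = 20 m/s

20 m/s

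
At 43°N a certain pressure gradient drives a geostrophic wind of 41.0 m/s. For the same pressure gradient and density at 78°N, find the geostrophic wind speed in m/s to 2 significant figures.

29 m/s

With the same pressure gradient and density, V_g ∝ 1/f ∝ 1/sin φ.
V₂ = V₁ · sin φ₁ / sin φ₂ = 41.0 × sin 43° / sin 78°
V₂ = 41.0 × 0.6820/0.9781 = 29 m/s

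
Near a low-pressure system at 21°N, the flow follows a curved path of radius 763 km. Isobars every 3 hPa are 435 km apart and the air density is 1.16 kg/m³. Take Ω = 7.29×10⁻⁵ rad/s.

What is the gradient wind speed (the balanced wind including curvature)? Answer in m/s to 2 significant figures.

9.2 m/s

Coriolis parameter at 21°N:
f = 2Ω sin φ = 2 × 7.29×10⁻⁵ × sin 21° = 5.23×10⁻⁵ s⁻¹
Pressure gradient: |∂P/∂n| = 300 Pa / 435000 m = 6.90×10⁻⁴ Pa/m
Geostrophic speed: V_g = |∂P/∂n|/(fρ) = 6.90×10⁻⁴/(5.23×10⁻⁵ × 1.16) = 11.4 m/s
Around a low, centrifugal force acts outward with Coriolis, so pressure-gradient force balances both:
(1/ρ)|∂P/∂n| = fV + V²/R  →  V² + fR·V − fR·V_g = 0
With fR = 5.23×10⁻⁵ × 763×10³ m = 39.9 m/s:
V = [−fR + √((fR)² + 4 fR V_g)]/2 = [−39.9 + √(39.9² + 4×39.9×11.4)]/2 = 9.24 m/s
Subgeostrophic (V < V_g = 11.4 m/s), as expected around a low.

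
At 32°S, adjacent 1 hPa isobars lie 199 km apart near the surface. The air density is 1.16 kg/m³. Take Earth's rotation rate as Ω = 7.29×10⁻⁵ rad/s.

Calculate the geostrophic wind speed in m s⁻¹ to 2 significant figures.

Coriolis parameter at 32°S:
f = 2Ω sin φ = 2 × 7.29×10⁻⁵ × sin 32° = 7.73×10⁻⁵ s⁻¹
Pressure gradient: |∂P/∂n| = 100 Pa / 199000 m = 5.03×10⁻⁴ Pa/m
Geostrophic balance (pressure-gradient force = Coriolis force):
V_g = (1/(fρ)) |∂P/∂n| = 5.03×10⁻⁴ / (7.73×10⁻⁵ × 1.16) = 5.61 m/s

5.6 m s⁻¹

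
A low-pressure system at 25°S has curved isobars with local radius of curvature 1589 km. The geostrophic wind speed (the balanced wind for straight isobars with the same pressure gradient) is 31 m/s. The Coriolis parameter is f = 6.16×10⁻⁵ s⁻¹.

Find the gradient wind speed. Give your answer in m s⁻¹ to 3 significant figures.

24.7 m s⁻¹

Around a low, centrifugal force acts outward with Coriolis, so pressure-gradient force balances both:
(1/ρ)|∂P/∂n| = fV + V²/R  →  V² + fR·V − fR·V_g = 0
With fR = 6.16×10⁻⁵ × 1589×10³ m = 97.9 m/s:
V = [−fR + √((fR)² + 4 fR V_g)]/2 = [−97.9 + √(97.9² + 4×97.9×31)]/2 = 24.7 m/s
Subgeostrophic (V < V_g = 31 m/s), as expected around a low.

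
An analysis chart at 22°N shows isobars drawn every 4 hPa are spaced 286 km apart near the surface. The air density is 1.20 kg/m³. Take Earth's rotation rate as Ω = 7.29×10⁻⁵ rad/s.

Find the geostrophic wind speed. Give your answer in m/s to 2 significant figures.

21 m/s

Coriolis parameter at 22°N:
f = 2Ω sin φ = 2 × 7.29×10⁻⁵ × sin 22° = 5.46×10⁻⁵ s⁻¹
Pressure gradient: |∂P/∂n| = 400 Pa / 286000 m = 1.40×10⁻³ Pa/m
Geostrophic balance (pressure-gradient force = Coriolis force):
V_g = (1/(fρ)) |∂P/∂n| = 1.40×10⁻³ / (5.46×10⁻⁵ × 1.20) = 21.3 m/s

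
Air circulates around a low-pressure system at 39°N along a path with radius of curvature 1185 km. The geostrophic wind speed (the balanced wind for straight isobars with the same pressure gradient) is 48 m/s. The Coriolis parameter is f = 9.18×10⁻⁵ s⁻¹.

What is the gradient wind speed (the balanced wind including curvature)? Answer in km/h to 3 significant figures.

130 km/h

Around a low, centrifugal force acts outward with Coriolis, so pressure-gradient force balances both:
(1/ρ)|∂P/∂n| = fV + V²/R  →  V² + fR·V − fR·V_g = 0
With fR = 9.18×10⁻⁵ × 1185×10³ m = 109 m/s:
V = [−fR + √((fR)² + 4 fR V_g)]/2 = [−109 + √(109² + 4×109×48)]/2 = 36.1 m/s
Subgeostrophic (V < V_g = 48 m/s), as expected around a low.
Converting: 36.1 m/s × 3.6 = 130 km/h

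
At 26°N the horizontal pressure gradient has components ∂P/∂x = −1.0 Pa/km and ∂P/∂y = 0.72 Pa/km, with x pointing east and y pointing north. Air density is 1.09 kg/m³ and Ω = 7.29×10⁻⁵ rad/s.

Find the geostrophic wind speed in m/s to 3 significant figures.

17.7 m/s

Coriolis parameter at 26°N:
f = 2Ω sin φ = 2 × 7.29×10⁻⁵ × sin 26° = 6.39×10⁻⁵ s⁻¹
Component geostrophic relations (x east, y north):
u_g = −(1/(fρ)) ∂P/∂y,  v_g = (1/(fρ)) ∂P/∂x
u_g = −(0.72×10⁻³)/(6.39×10⁻⁵ × 1.09) = −10.3 m/s;  v_g = (−1.0×10⁻³)/(6.39×10⁻⁵ × 1.09) = −14.4 m/s
|V_g| = √(u_g² + v_g²) = 17.7 m/s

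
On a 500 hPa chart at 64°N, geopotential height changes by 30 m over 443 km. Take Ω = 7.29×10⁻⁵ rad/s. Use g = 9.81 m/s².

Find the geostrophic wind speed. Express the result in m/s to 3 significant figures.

Coriolis parameter at 64°N:
f = 2Ω sin φ = 2 × 7.29×10⁻⁵ × sin 64° = 1.31×10⁻⁴ s⁻¹
Height gradient: |∂Z/∂n| = 30 m / 443000 m = 6.77×10⁻⁵
On a pressure surface, geostrophic balance gives V_g = (g/f)|∂Z/∂n|:
V_g = 9.81 × 6.77×10⁻⁵ / 1.31×10⁻⁴ = 5.07 m/s

5.07 m/s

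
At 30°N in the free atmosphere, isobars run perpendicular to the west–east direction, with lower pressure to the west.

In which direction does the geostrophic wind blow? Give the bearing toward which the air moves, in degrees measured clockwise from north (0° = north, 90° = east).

000°

The pressure-gradient force points toward the west (bearing 270°).
Geostrophic balance: in the Northern Hemisphere the Coriolis force deflects motion to the right, so the geostrophic wind blows 90° to the right of the pressure-gradient force (low pressure on the left).
Rotating 270° by 90° clockwise gives 000° — the wind blows toward the north.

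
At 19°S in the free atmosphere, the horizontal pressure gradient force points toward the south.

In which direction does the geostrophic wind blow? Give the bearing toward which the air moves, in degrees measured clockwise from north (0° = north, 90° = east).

The pressure-gradient force points toward the south (bearing 180°).
Geostrophic balance: in the Southern Hemisphere the Coriolis force deflects motion to the left, so the geostrophic wind blows 90° to the left of the pressure-gradient force (low pressure on the right).
Rotating 180° by 90° counterclockwise gives 090° — the wind blows toward the east.

090°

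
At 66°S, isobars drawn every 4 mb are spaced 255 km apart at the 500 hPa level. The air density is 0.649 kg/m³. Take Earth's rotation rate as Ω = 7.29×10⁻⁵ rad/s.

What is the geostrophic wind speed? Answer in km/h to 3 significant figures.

Coriolis parameter at 66°S:
f = 2Ω sin φ = 2 × 7.29×10⁻⁵ × sin 66° = 1.33×10⁻⁴ s⁻¹
Pressure gradient: |∂P/∂n| = 400 Pa / 255000 m = 1.57×10⁻³ Pa/m
Geostrophic balance (pressure-gradient force = Coriolis force):
V_g = (1/(fρ)) |∂P/∂n| = 1.57×10⁻³ / (1.33×10⁻⁴ × 0.649) = 18.1 m/s
Converting: 18.1 m/s × 3.6 = 65.3 km/h

65.3 km/h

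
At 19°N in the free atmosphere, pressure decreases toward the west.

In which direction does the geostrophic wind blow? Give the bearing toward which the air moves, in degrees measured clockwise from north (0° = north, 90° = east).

000°

The pressure-gradient force points toward the west (bearing 270°).
Geostrophic balance: in the Northern Hemisphere the Coriolis force deflects motion to the right, so the geostrophic wind blows 90° to the right of the pressure-gradient force (low pressure on the left).
Rotating 270° by 90° clockwise gives 000° — the wind blows toward the north.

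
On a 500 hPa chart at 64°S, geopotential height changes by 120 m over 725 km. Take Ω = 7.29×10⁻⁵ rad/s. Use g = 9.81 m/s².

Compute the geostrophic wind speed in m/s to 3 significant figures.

12.4 m/s

Coriolis parameter at 64°S:
f = 2Ω sin φ = 2 × 7.29×10⁻⁵ × sin 64° = 1.31×10⁻⁴ s⁻¹
Height gradient: |∂Z/∂n| = 120 m / 725000 m = 1.66×10⁻⁴
On a pressure surface, geostrophic balance gives V_g = (g/f)|∂Z/∂n|:
V_g = 9.81 × 1.66×10⁻⁴ / 1.31×10⁻⁴ = 12.4 m/s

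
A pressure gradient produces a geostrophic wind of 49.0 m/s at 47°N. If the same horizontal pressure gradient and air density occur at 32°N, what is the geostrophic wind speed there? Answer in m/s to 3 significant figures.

67.6 m/s

With the same pressure gradient and density, V_g ∝ 1/f ∝ 1/sin φ.
V₂ = V₁ · sin φ₁ / sin φ₂ = 49.0 × sin 47° / sin 32°
V₂ = 49.0 × 0.7314/0.5299 = 67.6 m/s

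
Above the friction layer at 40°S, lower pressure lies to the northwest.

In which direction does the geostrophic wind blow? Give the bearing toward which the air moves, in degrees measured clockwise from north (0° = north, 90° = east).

225°

The pressure-gradient force points toward the northwest (bearing 315°).
Geostrophic balance: in the Southern Hemisphere the Coriolis force deflects motion to the left, so the geostrophic wind blows 90° to the left of the pressure-gradient force (low pressure on the right).
Rotating 315° by 90° counterclockwise gives 225° — the wind blows toward the southwest.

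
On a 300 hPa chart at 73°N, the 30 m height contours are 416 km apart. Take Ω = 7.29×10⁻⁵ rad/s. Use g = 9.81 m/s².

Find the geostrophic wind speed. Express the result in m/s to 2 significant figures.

Coriolis parameter at 73°N:
f = 2Ω sin φ = 2 × 7.29×10⁻⁵ × sin 73° = 1.39×10⁻⁴ s⁻¹
Height gradient: |∂Z/∂n| = 30 m / 416000 m = 7.21×10⁻⁵
On a pressure surface, geostrophic balance gives V_g = (g/f)|∂Z/∂n|:
V_g = 9.81 × 7.21×10⁻⁵ / 1.39×10⁻⁴ = 5.07 m/s

5.1 m/s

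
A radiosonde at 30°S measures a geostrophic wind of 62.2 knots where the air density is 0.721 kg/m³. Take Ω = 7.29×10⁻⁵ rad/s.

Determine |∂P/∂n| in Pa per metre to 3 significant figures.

Coriolis parameter at 30°S:
f = 2Ω sin φ = 2 × 7.29×10⁻⁵ × sin 30° = 7.29×10⁻⁵ s⁻¹
Wind speed in SI: 62.2 knots = 32.0 m/s
Geostrophic balance rearranged: |∂P/∂n| = f ρ V_g
|∂P/∂n| = 7.29×10⁻⁵ × 0.721 × 32.0 = 1.68×10⁻³ Pa/m

1.68×10⁻³ Pa/m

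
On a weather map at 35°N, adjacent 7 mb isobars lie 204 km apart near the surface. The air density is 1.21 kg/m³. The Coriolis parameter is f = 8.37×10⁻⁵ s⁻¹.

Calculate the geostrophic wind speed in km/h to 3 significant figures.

Pressure gradient: |∂P/∂n| = 700 Pa / 204000 m = 3.43×10⁻³ Pa/m
Geostrophic balance (pressure-gradient force = Coriolis force):
V_g = (1/(fρ)) |∂P/∂n| = 3.43×10⁻³ / (8.37×10⁻⁵ × 1.21) = 33.9 m/s
Converting: 33.9 m/s × 3.6 = 122 km/h

122 km/h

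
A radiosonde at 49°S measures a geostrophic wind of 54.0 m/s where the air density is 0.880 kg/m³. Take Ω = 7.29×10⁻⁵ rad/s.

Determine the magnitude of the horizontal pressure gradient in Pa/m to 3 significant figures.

5.23×10⁻³ Pa/m

Coriolis parameter at 49°S:
f = 2Ω sin φ = 2 × 7.29×10⁻⁵ × sin 49° = 1.10×10⁻⁴ s⁻¹
Geostrophic balance rearranged: |∂P/∂n| = f ρ V_g
|∂P/∂n| = 1.10×10⁻⁴ × 0.880 × 54.0 = 5.23×10⁻³ Pa/m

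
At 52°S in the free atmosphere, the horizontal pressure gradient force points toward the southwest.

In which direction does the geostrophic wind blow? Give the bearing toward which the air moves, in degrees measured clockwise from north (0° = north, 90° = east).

The pressure-gradient force points toward the southwest (bearing 225°).
Geostrophic balance: in the Southern Hemisphere the Coriolis force deflects motion to the left, so the geostrophic wind blows 90° to the left of the pressure-gradient force (low pressure on the right).
Rotating 225° by 90° counterclockwise gives 135° — the wind blows toward the southeast.

135°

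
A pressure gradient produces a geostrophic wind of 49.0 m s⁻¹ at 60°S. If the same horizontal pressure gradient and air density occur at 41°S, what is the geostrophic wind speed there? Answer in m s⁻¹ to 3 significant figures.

With the same pressure gradient and density, V_g ∝ 1/f ∝ 1/sin φ.
V₂ = V₁ · sin φ₁ / sin φ₂ = 49.0 × sin 60° / sin 41°
V₂ = 49.0 × 0.8660/0.6561 = 64.7 m s⁻¹

64.7 m s⁻¹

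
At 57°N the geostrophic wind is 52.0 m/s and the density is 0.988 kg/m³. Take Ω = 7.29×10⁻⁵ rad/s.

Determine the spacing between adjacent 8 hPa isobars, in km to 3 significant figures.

127 km

Coriolis parameter at 57°N:
f = 2Ω sin φ = 2 × 7.29×10⁻⁵ × sin 57° = 1.22×10⁻⁴ s⁻¹
Geostrophic balance rearranged: |∂P/∂n| = f ρ V_g
|∂P/∂n| = 1.22×10⁻⁴ × 0.988 × 52.0 = 6.28×10⁻³ Pa/m
Isobar spacing: Δn = ΔP/|∂P/∂n| = 800 Pa / 6.28×10⁻³ Pa/m = 127345 m ≈ 127 km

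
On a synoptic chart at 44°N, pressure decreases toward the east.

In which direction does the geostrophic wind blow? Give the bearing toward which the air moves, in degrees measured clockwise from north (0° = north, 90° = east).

180°

The pressure-gradient force points toward the east (bearing 090°).
Geostrophic balance: in the Northern Hemisphere the Coriolis force deflects motion to the right, so the geostrophic wind blows 90° to the right of the pressure-gradient force (low pressure on the left).
Rotating 090° by 90° clockwise gives 180° — the wind blows toward the south.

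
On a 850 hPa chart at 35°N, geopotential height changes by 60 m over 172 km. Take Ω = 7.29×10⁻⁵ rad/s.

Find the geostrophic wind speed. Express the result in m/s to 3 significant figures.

Coriolis parameter at 35°N:
f = 2Ω sin φ = 2 × 7.29×10⁻⁵ × sin 35° = 8.36×10⁻⁵ s⁻¹
Height gradient: |∂Z/∂n| = 60 m / 172000 m = 3.49×10⁻⁴
On a pressure surface, geostrophic balance gives V_g = (g/f)|∂Z/∂n|:
V_g = 9.81 × 3.49×10⁻⁴ / 8.36×10⁻⁵ = 40.9 m/s

40.9 m/s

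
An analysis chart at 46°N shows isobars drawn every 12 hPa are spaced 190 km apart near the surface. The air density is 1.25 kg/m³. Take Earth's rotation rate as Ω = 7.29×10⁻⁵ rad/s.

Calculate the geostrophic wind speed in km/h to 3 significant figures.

Coriolis parameter at 46°N:
f = 2Ω sin φ = 2 × 7.29×10⁻⁵ × sin 46° = 1.05×10⁻⁴ s⁻¹
Pressure gradient: |∂P/∂n| = 1200 Pa / 190000 m = 6.32×10⁻³ Pa/m
Geostrophic balance (pressure-gradient force = Coriolis force):
V_g = (1/(fρ)) |∂P/∂n| = 6.32×10⁻³ / (1.05×10⁻⁴ × 1.25) = 48.2 m/s
Converting: 48.2 m/s × 3.6 = 173 km/h

173 km/h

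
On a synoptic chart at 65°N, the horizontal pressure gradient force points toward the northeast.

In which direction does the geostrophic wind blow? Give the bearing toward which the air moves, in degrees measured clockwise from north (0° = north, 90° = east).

The pressure-gradient force points toward the northeast (bearing 045°).
Geostrophic balance: in the Northern Hemisphere the Coriolis force deflects motion to the right, so the geostrophic wind blows 90° to the right of the pressure-gradient force (low pressure on the left).
Rotating 045° by 90° clockwise gives 135° — the wind blows toward the southeast.

135°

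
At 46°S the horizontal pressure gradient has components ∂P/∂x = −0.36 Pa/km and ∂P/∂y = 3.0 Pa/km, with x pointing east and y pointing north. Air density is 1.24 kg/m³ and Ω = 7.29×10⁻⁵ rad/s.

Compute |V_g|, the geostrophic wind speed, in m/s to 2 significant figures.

Coriolis parameter at 46°S:
f = 2Ω sin φ = 2 × 7.29×10⁻⁵ × sin 46° = 1.05×10⁻⁴ s⁻¹
In the Southern Hemisphere f is negative: f = −1.05×10⁻⁴ s⁻¹.
Component geostrophic relations (x east, y north):
u_g = −(1/(fρ)) ∂P/∂y,  v_g = (1/(fρ)) ∂P/∂x
u_g = −(3.0×10⁻³)/(−1.05×10⁻⁴ × 1.24) = 23.1 m/s;  v_g = (−0.36×10⁻³)/(−1.05×10⁻⁴ × 1.24) = 2.77 m/s
|V_g| = √(u_g² + v_g²) = 23.2 m/s

23 m/s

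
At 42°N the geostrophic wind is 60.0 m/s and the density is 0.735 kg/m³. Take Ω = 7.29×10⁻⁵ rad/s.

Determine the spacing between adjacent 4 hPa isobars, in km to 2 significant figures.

Coriolis parameter at 42°N:
f = 2Ω sin φ = 2 × 7.29×10⁻⁵ × sin 42° = 9.76×10⁻⁵ s⁻¹
Geostrophic balance rearranged: |∂P/∂n| = f ρ V_g
|∂P/∂n| = 9.76×10⁻⁵ × 0.735 × 60.0 = 4.30×10⁻³ Pa/m
Isobar spacing: Δn = ΔP/|∂P/∂n| = 400 Pa / 4.30×10⁻³ Pa/m = 92972 m ≈ 93 km

93 km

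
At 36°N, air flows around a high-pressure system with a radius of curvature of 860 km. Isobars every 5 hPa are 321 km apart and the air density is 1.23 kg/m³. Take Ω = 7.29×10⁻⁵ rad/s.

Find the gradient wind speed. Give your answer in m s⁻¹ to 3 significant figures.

Coriolis parameter at 36°N:
f = 2Ω sin φ = 2 × 7.29×10⁻⁵ × sin 36° = 8.57×10⁻⁵ s⁻¹
Pressure gradient: |∂P/∂n| = 500 Pa / 321000 m = 1.56×10⁻³ Pa/m
Geostrophic speed: V_g = |∂P/∂n|/(fρ) = 1.56×10⁻³/(8.57×10⁻⁵ × 1.23) = 14.8 m/s
Around a high, pressure-gradient force acts outward with centrifugal, so Coriolis balances both:
fV = (1/ρ)|∂P/∂n| + V²/R  →  V² − fR·V + fR·V_g = 0
With fR = 8.57×10⁻⁵ × 860×10³ m = 73.7 m/s:
V = [fR − √((fR)² − 4 fR V_g)]/2 = [73.7 − √(73.7² − 4×73.7×14.8)]/2 = 20.5 m/s
Supergeostrophic (V > V_g = 14.8 m/s), as expected around a high.

20.5 m s⁻¹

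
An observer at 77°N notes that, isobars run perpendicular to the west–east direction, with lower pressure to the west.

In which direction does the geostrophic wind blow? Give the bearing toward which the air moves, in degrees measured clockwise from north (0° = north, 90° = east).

The pressure-gradient force points toward the west (bearing 270°).
Geostrophic balance: in the Northern Hemisphere the Coriolis force deflects motion to the right, so the geostrophic wind blows 90° to the right of the pressure-gradient force (low pressure on the left).
Rotating 270° by 90° clockwise gives 000° — the wind blows toward the north.

000°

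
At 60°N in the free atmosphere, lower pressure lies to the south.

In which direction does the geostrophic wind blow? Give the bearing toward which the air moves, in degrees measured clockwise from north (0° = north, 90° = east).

270°

The pressure-gradient force points toward the south (bearing 180°).
Geostrophic balance: in the Northern Hemisphere the Coriolis force deflects motion to the right, so the geostrophic wind blows 90° to the right of the pressure-gradient force (low pressure on the left).
Rotating 180° by 90° clockwise gives 270° — the wind blows toward the west.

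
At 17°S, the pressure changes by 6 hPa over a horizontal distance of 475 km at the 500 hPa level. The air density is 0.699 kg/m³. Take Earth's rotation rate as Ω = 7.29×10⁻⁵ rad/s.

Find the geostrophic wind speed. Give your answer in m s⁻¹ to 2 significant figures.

Coriolis parameter at 17°S:
f = 2Ω sin φ = 2 × 7.29×10⁻⁵ × sin 17° = 4.26×10⁻⁵ s⁻¹
Pressure gradient: |∂P/∂n| = 600 Pa / 475000 m = 1.26×10⁻³ Pa/m
Geostrophic balance (pressure-gradient force = Coriolis force):
V_g = (1/(fρ)) |∂P/∂n| = 1.26×10⁻³ / (4.26×10⁻⁵ × 0.699) = 42.4 m/s

42 m s⁻¹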